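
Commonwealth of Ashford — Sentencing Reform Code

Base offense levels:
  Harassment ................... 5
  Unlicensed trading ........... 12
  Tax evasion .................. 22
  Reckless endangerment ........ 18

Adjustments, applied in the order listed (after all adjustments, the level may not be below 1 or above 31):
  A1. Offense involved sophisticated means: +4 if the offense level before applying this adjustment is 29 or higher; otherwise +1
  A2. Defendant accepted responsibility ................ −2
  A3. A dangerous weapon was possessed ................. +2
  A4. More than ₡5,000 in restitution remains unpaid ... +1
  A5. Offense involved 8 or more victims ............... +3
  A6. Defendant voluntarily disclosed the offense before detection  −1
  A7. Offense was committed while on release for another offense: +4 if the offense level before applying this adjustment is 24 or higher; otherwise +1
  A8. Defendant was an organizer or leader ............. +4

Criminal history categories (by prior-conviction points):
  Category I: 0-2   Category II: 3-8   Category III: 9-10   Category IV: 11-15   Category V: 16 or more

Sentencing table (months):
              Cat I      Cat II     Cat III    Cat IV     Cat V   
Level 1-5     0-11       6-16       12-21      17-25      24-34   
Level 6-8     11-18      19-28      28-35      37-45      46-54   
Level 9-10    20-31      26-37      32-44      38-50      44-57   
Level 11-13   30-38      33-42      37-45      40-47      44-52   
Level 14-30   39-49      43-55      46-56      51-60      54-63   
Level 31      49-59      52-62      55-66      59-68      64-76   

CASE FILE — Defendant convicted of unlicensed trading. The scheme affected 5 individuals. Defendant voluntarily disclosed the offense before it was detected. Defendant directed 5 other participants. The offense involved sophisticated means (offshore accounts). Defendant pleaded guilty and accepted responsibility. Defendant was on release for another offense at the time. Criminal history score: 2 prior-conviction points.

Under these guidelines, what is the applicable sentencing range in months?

Base offense level for unlicensed trading: 12.
A1 applies (level before this adjustment is 12 < 29, so +1): 12 + 1 = 13.
A2 applies: 13 − 2 = 11.
A5 does not apply.
A6 applies: 11 − 1 = 10.
A7 applies (level before this adjustment is 10 < 24, so +1): 10 + 1 = 11.
A8 applies: 11 + 4 = 15.
Final offense level: 15.
Criminal history: 2 prior points → Category I (0-2).
Level 15 falls in the 14-30 band.
Grid: Level 14-30 × Category I = 39-49 months.

39-49 months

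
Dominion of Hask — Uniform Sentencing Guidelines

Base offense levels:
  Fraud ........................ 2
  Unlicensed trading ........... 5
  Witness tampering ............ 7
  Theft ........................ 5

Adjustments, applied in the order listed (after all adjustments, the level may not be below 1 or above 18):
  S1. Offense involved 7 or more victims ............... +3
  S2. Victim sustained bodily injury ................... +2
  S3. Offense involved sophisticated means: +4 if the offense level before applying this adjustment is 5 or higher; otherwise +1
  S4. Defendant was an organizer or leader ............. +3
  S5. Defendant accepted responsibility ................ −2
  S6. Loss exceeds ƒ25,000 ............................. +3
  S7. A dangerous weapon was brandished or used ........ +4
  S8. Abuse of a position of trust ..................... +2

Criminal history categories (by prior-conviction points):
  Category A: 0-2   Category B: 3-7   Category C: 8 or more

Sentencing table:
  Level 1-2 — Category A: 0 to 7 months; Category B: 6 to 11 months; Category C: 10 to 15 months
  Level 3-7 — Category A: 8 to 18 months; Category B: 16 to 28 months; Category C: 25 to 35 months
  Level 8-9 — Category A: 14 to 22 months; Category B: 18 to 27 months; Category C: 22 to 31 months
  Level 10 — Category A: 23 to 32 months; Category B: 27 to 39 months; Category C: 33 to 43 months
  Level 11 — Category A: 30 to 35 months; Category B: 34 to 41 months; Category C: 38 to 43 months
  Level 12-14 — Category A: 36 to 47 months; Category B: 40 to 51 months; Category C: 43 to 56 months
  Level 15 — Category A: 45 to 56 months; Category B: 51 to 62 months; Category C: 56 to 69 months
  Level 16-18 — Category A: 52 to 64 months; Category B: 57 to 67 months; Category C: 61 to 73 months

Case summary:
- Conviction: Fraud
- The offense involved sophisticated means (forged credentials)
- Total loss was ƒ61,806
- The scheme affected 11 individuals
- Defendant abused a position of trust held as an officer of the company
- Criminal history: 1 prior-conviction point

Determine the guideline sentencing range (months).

36-47 months

Base offense level for fraud: 2.
S1 applies: 2 + 3 = 5.
S2 does not apply.
S3 applies (level before this adjustment is 5 ≥ 5, so +4): 5 + 4 = 9.
S5 does not apply.
S6 applies: 9 + 3 = 12.
S8 applies: 12 + 2 = 14.
Final offense level: 14.
Criminal history: 1 prior point → Category A (0-2).
Level 14 falls in the 12-14 band.
Grid: Level 12-14 × Category A = 36-47 months.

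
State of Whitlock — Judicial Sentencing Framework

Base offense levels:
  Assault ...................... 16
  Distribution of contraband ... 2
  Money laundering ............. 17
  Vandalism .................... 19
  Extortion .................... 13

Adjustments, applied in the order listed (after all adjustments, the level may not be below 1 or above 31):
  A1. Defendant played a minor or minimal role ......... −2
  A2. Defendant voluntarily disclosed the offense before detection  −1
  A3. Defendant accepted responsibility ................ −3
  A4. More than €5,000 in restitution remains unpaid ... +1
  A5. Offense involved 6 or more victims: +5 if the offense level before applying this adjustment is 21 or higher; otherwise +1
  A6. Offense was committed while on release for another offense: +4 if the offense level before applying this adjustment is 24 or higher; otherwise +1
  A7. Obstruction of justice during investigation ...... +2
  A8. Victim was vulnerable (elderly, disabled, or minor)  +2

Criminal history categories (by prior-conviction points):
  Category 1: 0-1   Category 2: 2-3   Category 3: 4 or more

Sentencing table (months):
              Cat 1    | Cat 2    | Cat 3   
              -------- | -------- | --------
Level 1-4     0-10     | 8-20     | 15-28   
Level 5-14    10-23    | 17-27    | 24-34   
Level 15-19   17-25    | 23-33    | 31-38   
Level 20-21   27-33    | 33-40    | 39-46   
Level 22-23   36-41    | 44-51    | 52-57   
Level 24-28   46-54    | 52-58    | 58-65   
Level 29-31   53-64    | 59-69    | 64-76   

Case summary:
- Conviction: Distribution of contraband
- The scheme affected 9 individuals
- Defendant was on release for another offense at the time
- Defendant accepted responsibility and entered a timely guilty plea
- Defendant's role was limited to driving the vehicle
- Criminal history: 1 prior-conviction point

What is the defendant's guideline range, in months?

Base offense level for distribution of contraband: 2.
A1 applies: 2 − 2 = 0.
A3 applies: 0 − 3 = -3.
A4 does not apply.
A5 applies (level before this adjustment is -3 < 21, so +1): -3 + 1 = -2.
A6 applies (level before this adjustment is -2 < 24, so +1): -2 + 1 = -1.
A7 does not apply.
Level -1 is below the minimum of 1; floored at 1.
Final offense level: 1.
Criminal history: 1 prior point → Category 1 (0-1).
Level 1 falls in the 1-4 band.
Grid: Level 1-4 × Category 1 = 0-10 months.

0-10 months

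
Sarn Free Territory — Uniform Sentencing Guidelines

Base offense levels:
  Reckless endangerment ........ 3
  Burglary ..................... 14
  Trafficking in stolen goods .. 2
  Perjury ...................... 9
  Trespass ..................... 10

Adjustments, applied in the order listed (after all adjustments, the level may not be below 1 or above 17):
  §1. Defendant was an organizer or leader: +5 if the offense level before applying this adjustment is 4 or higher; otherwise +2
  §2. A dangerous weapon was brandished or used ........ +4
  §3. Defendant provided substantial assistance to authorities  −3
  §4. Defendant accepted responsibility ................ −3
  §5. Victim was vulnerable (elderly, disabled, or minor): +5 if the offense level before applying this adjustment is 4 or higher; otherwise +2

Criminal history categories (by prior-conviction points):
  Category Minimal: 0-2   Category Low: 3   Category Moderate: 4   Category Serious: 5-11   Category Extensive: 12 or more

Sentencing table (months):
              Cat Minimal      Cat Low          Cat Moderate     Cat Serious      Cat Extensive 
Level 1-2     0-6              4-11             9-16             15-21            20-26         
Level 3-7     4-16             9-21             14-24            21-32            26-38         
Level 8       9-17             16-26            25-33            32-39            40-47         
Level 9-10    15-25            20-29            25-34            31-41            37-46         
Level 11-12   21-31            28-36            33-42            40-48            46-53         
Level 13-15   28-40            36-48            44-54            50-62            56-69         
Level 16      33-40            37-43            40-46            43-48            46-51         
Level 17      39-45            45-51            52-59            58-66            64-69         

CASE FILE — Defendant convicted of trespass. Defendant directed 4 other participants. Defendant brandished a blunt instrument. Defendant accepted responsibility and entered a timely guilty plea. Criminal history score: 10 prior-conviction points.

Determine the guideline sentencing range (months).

Base offense level for trespass: 10.
§1 applies (level before this adjustment is 10 ≥ 4, so +5): 10 + 5 = 15.
§2 applies: 15 + 4 = 19.
§3 does not apply.
§4 applies: 19 − 3 = 16.
§5 does not apply.
Final offense level: 16.
Criminal history: 10 prior points → Category Serious (5-11).
Level 16 falls in the 16 band.
Grid: Level 16 × Category Serious = 43-48 months.

43-48 months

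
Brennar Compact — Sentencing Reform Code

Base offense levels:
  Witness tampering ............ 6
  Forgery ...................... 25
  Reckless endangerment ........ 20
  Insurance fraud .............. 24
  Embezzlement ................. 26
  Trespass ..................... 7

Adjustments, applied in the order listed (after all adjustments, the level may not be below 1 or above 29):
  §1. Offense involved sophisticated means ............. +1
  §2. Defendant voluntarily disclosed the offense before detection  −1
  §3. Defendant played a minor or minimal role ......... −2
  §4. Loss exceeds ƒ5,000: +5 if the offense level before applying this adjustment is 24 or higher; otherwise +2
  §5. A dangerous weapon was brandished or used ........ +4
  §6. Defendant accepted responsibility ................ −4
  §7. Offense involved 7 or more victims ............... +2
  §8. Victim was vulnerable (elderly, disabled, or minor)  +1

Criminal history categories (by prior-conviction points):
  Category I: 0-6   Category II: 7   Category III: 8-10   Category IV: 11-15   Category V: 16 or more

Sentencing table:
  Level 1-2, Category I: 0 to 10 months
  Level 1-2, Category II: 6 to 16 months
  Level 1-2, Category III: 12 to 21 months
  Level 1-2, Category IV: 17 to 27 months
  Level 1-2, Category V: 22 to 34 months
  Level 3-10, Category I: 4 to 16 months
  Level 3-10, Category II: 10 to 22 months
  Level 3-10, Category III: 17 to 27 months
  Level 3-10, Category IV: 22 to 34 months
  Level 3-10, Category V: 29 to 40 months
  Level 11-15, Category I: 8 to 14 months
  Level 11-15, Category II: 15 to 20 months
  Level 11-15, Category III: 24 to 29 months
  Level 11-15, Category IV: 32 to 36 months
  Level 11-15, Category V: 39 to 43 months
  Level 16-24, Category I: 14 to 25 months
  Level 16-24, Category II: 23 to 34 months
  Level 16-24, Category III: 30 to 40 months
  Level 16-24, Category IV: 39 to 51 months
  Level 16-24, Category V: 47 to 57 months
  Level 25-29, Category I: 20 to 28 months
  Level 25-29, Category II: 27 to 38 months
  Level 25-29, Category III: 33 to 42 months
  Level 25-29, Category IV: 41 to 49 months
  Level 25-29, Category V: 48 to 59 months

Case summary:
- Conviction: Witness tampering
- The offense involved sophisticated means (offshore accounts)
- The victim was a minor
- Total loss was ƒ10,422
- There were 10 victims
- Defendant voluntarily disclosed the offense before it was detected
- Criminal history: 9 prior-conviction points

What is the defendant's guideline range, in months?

24-29 months

Base offense level for witness tampering: 6.
§1 applies: 6 + 1 = 7.
§2 applies: 7 − 1 = 6.
§3 does not apply.
§4 applies (level before this adjustment is 6 < 24, so +2): 6 + 2 = 8.
§6 does not apply.
§7 applies: 8 + 2 = 10.
§8 applies: 10 + 1 = 11.
Final offense level: 11.
Criminal history: 9 prior points → Category III (8-10).
Level 11 falls in the 11-15 band.
Grid: Level 11-15 × Category III = 24-29 months.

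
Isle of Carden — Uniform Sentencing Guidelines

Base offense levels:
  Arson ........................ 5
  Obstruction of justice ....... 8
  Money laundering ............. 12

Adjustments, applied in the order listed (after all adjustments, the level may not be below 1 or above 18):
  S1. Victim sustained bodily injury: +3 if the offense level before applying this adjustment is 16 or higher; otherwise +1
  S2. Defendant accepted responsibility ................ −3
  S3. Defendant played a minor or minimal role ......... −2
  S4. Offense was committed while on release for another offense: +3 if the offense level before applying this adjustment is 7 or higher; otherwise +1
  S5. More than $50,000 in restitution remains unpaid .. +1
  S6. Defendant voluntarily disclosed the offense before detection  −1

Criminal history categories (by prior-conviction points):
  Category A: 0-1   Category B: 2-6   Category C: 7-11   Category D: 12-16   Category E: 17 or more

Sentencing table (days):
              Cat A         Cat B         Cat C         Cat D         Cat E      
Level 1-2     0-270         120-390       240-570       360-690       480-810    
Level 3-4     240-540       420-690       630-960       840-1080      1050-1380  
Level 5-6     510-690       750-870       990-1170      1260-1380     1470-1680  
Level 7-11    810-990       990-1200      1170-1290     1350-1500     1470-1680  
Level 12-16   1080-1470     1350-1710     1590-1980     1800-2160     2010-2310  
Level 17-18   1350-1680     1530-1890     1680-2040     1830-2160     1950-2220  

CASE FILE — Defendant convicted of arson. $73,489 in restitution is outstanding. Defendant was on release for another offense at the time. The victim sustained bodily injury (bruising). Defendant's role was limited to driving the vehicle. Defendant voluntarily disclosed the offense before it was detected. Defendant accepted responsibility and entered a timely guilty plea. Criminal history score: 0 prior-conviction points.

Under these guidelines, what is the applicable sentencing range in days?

0-270 days

Base offense level for arson: 5.
S1 applies (level before this adjustment is 5 < 16, so +1): 5 + 1 = 6.
S2 applies: 6 − 3 = 3.
S3 applies: 3 − 2 = 1.
S4 applies (level before this adjustment is 1 < 7, so +1): 1 + 1 = 2.
S5 applies: 2 + 1 = 3.
S6 applies: 3 − 1 = 2.
Final offense level: 2.
Criminal history: 0 prior points → Category A (0-1).
Level 2 falls in the 1-2 band.
Grid: Level 1-2 × Category A = 0-270 days.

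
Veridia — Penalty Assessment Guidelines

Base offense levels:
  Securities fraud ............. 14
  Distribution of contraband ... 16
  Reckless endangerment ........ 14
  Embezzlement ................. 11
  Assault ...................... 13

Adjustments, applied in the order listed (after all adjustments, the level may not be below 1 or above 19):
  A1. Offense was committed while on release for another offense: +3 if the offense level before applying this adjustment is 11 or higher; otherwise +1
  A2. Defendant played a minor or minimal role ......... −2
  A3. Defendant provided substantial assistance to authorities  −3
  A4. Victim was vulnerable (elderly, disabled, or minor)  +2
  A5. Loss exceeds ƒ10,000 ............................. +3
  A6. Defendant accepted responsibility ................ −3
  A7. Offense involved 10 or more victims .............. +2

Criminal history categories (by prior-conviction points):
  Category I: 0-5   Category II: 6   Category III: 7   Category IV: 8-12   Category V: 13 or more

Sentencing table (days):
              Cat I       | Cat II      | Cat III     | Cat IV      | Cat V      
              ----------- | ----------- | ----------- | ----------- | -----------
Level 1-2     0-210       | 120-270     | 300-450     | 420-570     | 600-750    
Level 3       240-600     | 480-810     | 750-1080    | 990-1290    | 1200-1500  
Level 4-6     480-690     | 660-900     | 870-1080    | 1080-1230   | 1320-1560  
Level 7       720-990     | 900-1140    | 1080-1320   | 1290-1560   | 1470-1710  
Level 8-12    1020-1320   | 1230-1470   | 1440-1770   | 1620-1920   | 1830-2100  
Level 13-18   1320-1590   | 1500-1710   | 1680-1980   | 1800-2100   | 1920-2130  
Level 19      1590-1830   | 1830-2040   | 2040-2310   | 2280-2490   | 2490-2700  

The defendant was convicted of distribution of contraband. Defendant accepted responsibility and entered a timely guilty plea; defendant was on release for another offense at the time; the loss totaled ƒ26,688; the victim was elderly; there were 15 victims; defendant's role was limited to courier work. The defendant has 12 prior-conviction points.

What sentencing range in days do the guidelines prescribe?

Base offense level for distribution of contraband: 16.
A1 applies (level before this adjustment is 16 ≥ 11, so +3): 16 + 3 = 19.
A2 applies: 19 − 2 = 17.
A4 applies: 17 + 2 = 19.
A5 applies: 19 + 3 = 22.
A6 applies: 22 − 3 = 19.
A7 applies: 19 + 2 = 21.
Level 21 exceeds the maximum of 19; capped at 19.
Final offense level: 19.
Criminal history: 12 prior points → Category IV (8-12).
Level 19 falls in the 19 band.
Grid: Level 19 × Category IV = 2280-2490 days.

2280-2490 days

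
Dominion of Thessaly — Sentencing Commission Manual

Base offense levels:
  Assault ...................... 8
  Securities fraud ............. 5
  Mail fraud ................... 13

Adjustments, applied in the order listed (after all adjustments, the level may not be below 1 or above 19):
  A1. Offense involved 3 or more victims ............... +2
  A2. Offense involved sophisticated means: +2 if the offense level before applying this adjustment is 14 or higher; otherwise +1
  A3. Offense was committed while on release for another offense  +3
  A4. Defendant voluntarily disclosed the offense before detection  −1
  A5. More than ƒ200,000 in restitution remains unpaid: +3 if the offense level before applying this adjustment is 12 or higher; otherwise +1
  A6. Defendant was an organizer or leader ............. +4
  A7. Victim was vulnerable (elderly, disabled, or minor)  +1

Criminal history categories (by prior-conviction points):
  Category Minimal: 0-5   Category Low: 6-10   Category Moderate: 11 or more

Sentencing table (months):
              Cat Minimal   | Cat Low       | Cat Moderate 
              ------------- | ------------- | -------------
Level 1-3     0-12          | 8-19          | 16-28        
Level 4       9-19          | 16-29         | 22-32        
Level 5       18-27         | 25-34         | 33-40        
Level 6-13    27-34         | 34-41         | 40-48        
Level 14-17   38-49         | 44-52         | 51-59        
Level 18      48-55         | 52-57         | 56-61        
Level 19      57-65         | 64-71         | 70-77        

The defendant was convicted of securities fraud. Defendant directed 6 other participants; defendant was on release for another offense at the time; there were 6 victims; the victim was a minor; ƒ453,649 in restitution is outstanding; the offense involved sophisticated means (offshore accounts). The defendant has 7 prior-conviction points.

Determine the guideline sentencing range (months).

Base offense level for securities fraud: 5.
A1 applies: 5 + 2 = 7.
A2 applies (level before this adjustment is 7 < 14, so +1): 7 + 1 = 8.
A3 applies: 8 + 3 = 11.
A5 applies (level before this adjustment is 11 < 12, so +1): 11 + 1 = 12.
A6 applies: 12 + 4 = 16.
A7 applies: 16 + 1 = 17.
Final offense level: 17.
Criminal history: 7 prior points → Category Low (6-10).
Level 17 falls in the 14-17 band.
Grid: Level 14-17 × Category Low = 44-52 months.

44-52 months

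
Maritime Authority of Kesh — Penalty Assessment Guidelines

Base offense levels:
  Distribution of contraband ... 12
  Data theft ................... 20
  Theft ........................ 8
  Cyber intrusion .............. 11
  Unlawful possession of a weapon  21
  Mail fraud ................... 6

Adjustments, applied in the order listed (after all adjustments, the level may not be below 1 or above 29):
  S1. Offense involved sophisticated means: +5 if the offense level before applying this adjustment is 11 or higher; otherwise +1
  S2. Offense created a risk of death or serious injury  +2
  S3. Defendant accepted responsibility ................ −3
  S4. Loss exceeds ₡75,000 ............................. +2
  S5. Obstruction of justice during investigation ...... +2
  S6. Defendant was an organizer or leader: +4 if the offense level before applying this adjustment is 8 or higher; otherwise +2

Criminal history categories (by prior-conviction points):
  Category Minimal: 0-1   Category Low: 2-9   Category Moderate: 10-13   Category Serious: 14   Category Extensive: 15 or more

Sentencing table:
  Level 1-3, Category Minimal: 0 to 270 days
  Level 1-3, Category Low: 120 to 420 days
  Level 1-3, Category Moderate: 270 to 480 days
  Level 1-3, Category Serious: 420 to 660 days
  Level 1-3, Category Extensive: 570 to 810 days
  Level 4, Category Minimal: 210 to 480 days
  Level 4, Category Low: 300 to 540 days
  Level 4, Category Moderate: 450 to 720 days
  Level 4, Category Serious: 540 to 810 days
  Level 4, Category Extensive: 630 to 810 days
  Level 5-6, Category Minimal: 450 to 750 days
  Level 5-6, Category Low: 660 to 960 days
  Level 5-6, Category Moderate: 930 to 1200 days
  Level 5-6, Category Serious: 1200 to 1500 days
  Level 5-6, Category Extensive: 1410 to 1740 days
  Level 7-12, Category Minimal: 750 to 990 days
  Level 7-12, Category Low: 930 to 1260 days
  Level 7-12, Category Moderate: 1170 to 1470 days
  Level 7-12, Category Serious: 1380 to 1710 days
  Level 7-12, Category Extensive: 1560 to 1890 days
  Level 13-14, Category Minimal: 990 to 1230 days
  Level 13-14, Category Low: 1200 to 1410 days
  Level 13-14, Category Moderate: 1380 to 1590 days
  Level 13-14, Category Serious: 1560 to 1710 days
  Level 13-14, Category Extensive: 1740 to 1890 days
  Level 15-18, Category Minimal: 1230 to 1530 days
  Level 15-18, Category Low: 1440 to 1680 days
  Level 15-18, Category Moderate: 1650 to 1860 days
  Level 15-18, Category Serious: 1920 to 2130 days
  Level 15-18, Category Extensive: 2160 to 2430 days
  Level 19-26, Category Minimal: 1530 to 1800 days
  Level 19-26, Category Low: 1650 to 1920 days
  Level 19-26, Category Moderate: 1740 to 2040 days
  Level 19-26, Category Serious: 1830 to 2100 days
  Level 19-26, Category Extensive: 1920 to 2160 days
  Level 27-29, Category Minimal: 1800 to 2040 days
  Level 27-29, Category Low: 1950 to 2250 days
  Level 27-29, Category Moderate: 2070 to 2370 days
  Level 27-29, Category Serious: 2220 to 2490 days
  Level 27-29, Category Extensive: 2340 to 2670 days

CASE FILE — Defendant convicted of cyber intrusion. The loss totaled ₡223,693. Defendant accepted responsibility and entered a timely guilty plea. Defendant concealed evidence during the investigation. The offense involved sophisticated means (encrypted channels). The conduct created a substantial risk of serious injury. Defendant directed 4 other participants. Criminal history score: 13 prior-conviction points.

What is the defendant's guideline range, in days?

1740-2040 days

Base offense level for cyber intrusion: 11.
S1 applies (level before this adjustment is 11 ≥ 11, so +5): 11 + 5 = 16.
S2 applies: 16 + 2 = 18.
S3 applies: 18 − 3 = 15.
S4 applies: 15 + 2 = 17.
S5 applies: 17 + 2 = 19.
S6 applies (level before this adjustment is 19 ≥ 8, so +4): 19 + 4 = 23.
Final offense level: 23.
Criminal history: 13 prior points → Category Moderate (10-13).
Level 23 falls in the 19-26 band.
Grid: Level 19-26 × Category Moderate = 1740-2040 days.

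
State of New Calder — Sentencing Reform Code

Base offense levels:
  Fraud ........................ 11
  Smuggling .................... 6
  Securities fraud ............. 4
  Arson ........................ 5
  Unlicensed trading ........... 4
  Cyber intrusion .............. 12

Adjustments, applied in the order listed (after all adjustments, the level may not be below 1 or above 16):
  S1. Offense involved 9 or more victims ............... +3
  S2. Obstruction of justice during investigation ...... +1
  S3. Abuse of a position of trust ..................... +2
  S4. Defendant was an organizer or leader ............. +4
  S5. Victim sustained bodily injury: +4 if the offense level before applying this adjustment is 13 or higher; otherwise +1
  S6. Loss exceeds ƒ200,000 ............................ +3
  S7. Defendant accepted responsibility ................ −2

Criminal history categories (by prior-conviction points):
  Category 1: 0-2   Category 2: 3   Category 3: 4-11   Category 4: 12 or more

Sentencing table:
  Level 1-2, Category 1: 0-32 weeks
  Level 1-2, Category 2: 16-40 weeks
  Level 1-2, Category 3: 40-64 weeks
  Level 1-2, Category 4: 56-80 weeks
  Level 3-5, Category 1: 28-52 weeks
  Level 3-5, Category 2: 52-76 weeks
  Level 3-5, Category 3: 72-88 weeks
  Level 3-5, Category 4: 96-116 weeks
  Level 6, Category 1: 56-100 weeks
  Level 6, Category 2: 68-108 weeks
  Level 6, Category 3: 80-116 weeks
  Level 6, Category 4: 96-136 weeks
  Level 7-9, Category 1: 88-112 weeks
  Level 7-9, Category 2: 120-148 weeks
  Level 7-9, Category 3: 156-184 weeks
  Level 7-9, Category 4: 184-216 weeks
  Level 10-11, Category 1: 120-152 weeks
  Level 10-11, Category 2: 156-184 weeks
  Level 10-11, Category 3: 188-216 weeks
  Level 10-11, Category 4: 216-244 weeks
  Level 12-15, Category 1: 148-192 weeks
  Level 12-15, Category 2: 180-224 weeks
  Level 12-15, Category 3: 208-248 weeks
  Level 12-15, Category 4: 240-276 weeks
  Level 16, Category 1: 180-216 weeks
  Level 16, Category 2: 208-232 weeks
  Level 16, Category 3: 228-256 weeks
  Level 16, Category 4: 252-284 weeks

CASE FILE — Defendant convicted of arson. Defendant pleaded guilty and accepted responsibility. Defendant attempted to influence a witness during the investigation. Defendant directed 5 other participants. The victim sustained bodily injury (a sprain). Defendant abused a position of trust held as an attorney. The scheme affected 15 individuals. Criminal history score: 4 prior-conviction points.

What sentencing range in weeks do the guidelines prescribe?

228-256 weeks

Base offense level for arson: 5.
S1 applies: 5 + 3 = 8.
S2 applies: 8 + 1 = 9.
S3 applies: 9 + 2 = 11.
S4 applies: 11 + 4 = 15.
S5 applies (level before this adjustment is 15 ≥ 13, so +4): 15 + 4 = 19.
S7 applies: 19 − 2 = 17.
Level 17 exceeds the maximum of 16; capped at 16.
Final offense level: 16.
Criminal history: 4 prior points → Category 3 (4-11).
Level 16 falls in the 16 band.
Grid: Level 16 × Category 3 = 228-256 weeks.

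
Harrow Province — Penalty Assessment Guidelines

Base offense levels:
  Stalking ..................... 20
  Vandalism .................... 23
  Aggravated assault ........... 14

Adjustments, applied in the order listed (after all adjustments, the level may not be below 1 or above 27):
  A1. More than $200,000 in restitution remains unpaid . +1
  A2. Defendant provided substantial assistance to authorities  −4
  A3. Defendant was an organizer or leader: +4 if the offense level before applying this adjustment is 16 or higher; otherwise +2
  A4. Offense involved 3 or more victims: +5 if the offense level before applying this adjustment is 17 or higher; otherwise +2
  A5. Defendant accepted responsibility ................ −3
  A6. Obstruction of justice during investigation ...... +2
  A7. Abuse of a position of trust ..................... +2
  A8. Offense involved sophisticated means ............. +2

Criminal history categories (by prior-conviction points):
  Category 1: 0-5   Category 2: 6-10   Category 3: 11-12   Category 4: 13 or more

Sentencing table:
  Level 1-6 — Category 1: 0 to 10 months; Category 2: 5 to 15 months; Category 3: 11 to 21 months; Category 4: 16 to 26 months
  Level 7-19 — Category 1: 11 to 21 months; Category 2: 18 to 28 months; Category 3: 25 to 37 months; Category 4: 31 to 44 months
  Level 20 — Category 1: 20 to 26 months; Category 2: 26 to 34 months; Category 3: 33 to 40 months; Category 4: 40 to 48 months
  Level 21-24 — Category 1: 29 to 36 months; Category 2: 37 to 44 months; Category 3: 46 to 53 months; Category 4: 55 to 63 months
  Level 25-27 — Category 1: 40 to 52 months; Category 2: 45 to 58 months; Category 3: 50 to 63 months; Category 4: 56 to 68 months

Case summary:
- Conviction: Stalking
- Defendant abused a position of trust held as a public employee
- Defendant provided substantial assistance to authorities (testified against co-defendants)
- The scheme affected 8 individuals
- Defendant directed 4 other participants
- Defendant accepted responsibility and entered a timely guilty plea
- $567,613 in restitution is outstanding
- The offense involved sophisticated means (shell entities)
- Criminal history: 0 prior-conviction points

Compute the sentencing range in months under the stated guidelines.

Base offense level for stalking: 20.
A1 applies: 20 + 1 = 21.
A2 applies: 21 − 4 = 17.
A3 applies (level before this adjustment is 17 ≥ 16, so +4): 17 + 4 = 21.
A4 applies (level before this adjustment is 21 ≥ 17, so +5): 21 + 5 = 26.
A5 applies: 26 − 3 = 23.
A6 does not apply.
A7 applies: 23 + 2 = 25.
A8 applies: 25 + 2 = 27.
Final offense level: 27.
Criminal history: 0 prior points → Category 1 (0-5).
Level 27 falls in the 25-27 band.
Grid: Level 25-27 × Category 1 = 40-52 months.

40-52 months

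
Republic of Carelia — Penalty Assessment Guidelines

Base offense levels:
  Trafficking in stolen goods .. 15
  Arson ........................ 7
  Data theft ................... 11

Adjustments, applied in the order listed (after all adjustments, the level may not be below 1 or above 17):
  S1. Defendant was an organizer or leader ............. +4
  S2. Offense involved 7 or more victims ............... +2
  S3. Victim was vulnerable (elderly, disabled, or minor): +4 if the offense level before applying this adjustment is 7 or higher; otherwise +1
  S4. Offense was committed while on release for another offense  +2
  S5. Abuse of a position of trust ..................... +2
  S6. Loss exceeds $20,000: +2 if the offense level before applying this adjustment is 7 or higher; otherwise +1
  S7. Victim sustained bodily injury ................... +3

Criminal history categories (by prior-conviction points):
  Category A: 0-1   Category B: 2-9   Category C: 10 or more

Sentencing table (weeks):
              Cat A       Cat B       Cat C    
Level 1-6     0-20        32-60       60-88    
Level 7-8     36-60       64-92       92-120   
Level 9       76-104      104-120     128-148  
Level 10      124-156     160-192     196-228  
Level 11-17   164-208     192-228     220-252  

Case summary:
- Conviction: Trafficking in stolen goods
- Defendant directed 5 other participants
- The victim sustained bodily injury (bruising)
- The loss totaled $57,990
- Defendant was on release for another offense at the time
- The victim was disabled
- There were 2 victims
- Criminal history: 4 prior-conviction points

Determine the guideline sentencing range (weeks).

192-228 weeks

Base offense level for trafficking in stolen goods: 15.
S1 applies: 15 + 4 = 19.
S2 does not apply.
S3 applies (level before this adjustment is 19 ≥ 7, so +4): 19 + 4 = 23.
S4 applies: 23 + 2 = 25.
S5 does not apply.
S6 applies (level before this adjustment is 25 ≥ 7, so +2): 25 + 2 = 27.
S7 applies: 27 + 3 = 30.
Level 30 exceeds the maximum of 17; capped at 17.
Final offense level: 17.
Criminal history: 4 prior points → Category B (2-9).
Level 17 falls in the 11-17 band.
Grid: Level 11-17 × Category B = 192-228 weeks.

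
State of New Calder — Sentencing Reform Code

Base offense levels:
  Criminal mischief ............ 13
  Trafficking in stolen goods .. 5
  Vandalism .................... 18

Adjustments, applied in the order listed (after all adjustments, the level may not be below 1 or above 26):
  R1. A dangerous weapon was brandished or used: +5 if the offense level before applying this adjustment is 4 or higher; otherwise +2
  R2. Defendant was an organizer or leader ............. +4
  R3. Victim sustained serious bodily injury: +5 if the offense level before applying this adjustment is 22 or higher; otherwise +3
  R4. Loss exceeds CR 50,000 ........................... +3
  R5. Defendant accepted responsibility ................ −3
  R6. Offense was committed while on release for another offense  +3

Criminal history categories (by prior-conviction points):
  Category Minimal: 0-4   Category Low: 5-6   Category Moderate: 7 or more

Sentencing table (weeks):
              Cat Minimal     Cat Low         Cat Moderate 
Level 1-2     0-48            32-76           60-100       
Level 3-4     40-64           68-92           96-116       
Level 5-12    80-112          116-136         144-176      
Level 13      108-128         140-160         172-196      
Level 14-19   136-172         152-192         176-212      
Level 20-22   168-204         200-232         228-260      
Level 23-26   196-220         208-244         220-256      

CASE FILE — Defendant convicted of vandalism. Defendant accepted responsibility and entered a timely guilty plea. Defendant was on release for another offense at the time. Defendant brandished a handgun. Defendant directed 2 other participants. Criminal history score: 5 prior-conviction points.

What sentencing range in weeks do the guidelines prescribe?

208-244 weeks

Base offense level for vandalism: 18.
R1 applies (level before this adjustment is 18 ≥ 4, so +5): 18 + 5 = 23.
R2 applies: 23 + 4 = 27.
R3 does not apply.
R5 applies: 27 − 3 = 24.
R6 applies: 24 + 3 = 27.
Level 27 exceeds the maximum of 26; capped at 26.
Final offense level: 26.
Criminal history: 5 prior points → Category Low (5-6).
Level 26 falls in the 23-26 band.
Grid: Level 23-26 × Category Low = 208-244 weeks.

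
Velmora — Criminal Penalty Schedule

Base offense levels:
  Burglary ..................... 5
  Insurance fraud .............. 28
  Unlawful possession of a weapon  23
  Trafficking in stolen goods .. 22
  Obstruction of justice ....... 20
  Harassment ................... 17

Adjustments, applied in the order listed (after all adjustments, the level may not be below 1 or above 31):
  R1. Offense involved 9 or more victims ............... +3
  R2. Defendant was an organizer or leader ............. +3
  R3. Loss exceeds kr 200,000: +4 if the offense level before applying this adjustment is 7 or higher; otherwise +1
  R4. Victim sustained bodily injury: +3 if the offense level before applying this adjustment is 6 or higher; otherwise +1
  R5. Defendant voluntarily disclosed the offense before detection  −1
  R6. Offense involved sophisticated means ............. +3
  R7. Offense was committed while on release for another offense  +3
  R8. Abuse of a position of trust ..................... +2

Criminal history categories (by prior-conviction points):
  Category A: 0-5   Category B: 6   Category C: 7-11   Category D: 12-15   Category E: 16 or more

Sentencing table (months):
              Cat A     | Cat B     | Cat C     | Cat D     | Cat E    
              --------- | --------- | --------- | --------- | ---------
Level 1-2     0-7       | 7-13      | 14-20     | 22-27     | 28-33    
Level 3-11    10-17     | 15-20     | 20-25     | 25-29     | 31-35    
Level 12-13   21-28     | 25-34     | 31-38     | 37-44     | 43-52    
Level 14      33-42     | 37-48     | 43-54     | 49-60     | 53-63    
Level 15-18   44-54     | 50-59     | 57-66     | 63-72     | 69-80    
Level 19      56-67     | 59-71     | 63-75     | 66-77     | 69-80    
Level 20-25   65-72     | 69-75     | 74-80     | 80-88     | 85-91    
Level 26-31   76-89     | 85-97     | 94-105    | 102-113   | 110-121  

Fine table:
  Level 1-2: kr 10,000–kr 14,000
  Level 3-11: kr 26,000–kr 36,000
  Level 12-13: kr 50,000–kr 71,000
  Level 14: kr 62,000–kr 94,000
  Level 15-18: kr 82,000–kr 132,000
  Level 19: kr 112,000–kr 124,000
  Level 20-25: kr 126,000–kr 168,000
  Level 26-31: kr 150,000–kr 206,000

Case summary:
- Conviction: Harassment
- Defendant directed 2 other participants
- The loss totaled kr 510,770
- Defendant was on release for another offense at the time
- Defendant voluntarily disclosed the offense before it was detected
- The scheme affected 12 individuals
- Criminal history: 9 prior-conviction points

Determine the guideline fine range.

Base offense level for harassment: 17.
R1 applies: 17 + 3 = 20.
R2 applies: 20 + 3 = 23.
R3 applies (level before this adjustment is 23 ≥ 7, so +4): 23 + 4 = 27.
R5 applies: 27 − 1 = 26.
R7 applies: 26 + 3 = 29.
R8 does not apply.
Final offense level: 29.
Level 29 falls in the 26-31 band.
Fine table: Level 26-31 → kr 150,000–kr 206,000.

kr 150,000–kr 206,000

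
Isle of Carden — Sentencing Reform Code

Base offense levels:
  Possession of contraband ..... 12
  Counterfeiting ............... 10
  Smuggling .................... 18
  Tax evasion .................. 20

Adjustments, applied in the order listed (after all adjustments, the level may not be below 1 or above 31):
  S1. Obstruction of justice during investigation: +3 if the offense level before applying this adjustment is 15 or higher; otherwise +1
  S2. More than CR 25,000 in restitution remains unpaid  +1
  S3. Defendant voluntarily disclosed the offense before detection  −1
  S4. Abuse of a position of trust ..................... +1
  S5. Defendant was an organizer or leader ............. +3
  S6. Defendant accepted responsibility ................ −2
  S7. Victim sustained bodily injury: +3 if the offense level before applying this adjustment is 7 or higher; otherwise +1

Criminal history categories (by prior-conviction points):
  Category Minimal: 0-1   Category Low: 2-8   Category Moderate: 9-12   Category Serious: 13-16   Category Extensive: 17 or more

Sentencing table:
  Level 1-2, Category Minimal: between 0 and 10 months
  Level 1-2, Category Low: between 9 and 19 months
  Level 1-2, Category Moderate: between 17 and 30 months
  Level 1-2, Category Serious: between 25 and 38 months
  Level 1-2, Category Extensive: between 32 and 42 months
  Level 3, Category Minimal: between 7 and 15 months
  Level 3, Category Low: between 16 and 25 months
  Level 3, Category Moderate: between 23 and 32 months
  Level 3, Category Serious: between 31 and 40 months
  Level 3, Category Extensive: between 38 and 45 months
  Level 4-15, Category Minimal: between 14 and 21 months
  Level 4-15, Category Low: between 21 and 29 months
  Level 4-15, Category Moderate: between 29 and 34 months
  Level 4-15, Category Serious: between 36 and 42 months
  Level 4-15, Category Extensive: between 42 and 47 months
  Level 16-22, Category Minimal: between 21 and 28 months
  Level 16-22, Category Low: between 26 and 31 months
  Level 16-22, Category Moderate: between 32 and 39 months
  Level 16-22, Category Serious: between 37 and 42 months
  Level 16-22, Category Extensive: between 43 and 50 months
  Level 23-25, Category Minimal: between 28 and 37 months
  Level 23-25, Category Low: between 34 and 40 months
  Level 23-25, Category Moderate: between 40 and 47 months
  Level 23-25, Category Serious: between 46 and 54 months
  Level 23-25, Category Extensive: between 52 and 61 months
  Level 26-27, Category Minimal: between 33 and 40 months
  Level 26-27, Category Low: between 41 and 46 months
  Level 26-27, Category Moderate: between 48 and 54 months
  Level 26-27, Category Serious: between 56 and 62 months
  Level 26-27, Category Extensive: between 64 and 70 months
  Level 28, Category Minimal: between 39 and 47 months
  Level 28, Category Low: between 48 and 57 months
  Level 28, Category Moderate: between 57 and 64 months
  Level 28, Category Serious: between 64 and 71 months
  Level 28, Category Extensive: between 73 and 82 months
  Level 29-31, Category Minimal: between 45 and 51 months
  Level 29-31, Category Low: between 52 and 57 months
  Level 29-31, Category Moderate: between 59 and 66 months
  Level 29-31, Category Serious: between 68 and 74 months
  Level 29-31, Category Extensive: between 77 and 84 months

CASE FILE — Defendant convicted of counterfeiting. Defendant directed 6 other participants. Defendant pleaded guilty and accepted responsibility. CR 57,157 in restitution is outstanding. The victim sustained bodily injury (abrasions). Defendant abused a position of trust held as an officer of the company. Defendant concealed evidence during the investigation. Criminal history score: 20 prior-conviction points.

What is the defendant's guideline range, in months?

43-50 months

Base offense level for counterfeiting: 10.
S1 applies (level before this adjustment is 10 < 15, so +1): 10 + 1 = 11.
S2 applies: 11 + 1 = 12.
S4 applies: 12 + 1 = 13.
S5 applies: 13 + 3 = 16.
S6 applies: 16 − 2 = 14.
S7 applies (level before this adjustment is 14 ≥ 7, so +3): 14 + 3 = 17.
Final offense level: 17.
Criminal history: 20 prior points → Category Extensive (17+).
Level 17 falls in the 16-22 band.
Grid: Level 16-22 × Category Extensive = 43-50 months.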